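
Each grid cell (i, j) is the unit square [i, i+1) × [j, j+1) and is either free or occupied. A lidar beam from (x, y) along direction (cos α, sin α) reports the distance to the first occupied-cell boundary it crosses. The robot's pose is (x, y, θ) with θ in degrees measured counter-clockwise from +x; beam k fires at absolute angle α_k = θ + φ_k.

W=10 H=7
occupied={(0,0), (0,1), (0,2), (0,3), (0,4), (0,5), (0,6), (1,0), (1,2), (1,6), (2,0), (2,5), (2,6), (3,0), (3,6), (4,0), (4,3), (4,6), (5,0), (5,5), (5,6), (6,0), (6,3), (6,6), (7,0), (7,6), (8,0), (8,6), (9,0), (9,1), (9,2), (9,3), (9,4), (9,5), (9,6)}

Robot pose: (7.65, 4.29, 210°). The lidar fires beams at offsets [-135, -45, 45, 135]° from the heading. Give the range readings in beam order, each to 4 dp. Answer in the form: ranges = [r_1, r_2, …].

beam 1: φ=-135°, α=75°
  direction (0.2588, 0.9659); cell (7,4); t to first gridline: x 1.3523, y 0.7350 (then +3.8637 / +1.0353)
    (7,5) via y @ 0.7350
    (8,5) via x @ 1.3523
    (8,6) via y @ 1.7703  # hit
  → r_1 = 1.7703
beam 2: φ=-45°, α=165°
  direction (-0.9659, 0.2588); cell (7,4); t to first gridline: x 0.6729, y 2.7432 (then +1.0353 / +3.8637)
    (6,4) via x @ 0.6729
    (5,4) via x @ 1.7082
    (5,5) via y @ 2.7432  # hit
  → r_2 = 2.7432
beam 3: φ=45°, α=255°
  direction (-0.2588, -0.9659); cell (7,4); t to first gridline: x 2.5114, y 0.3002 (then +3.8637 / +1.0353)
    (7,3) via y @ 0.3002
    (7,2) via y @ 1.3355
    (7,1) via y @ 2.3708
    (6,1) via x @ 2.5114
    (6,0) via y @ 3.4061  # hit
  → r_3 = 3.4061
beam 4: φ=135°, α=345°
  direction (0.9659, -0.2588); cell (7,4); t to first gridline: x 0.3623, y 1.1205 (then +1.0353 / +3.8637)
    (8,4) via x @ 0.3623
    (8,3) via y @ 1.1205
    (9,3) via x @ 1.3976  # hit
  → r_4 = 1.3976

ranges = [1.7703, 2.7432, 3.4061, 1.3976]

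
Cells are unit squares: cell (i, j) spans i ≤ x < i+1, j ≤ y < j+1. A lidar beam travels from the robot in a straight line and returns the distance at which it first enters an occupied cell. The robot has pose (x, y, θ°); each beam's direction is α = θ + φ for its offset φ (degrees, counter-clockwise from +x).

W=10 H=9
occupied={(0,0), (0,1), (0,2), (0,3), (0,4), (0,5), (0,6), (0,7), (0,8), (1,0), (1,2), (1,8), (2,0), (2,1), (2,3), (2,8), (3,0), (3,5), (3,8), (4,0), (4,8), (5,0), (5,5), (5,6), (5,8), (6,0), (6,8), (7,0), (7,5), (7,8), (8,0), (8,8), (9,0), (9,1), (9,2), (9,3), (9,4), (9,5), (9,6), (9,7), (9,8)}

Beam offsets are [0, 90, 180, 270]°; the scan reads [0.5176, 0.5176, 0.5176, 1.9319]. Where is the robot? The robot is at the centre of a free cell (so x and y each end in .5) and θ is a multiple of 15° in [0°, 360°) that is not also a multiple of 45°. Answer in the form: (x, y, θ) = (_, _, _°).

(x, y, θ) = (1.5, 3.5, 195°)

Enumerate (i+0.5, j+0.5, θ) over the 49 free cells and 16 admissible headings. For each, cast all 4 beams and compare to the given ranges.
  (6.5, 4.5, 75°): beam 1 = 3.6235 ≠ 0.5176 ✗
  (1.5, 5.5, 285°): beam 1 = 1.9319 ≠ 0.5176 ✗
  (5.5, 3.5, 240°): beam 1 = 2.8868 ≠ 0.5176 ✗
  (7.5, 7.5, 345°): beam 1 = 1.5529 ≠ 0.5176 ✗
  …
  (1.5, 3.5, 195°): r_1=0.5176, r_2=0.5176, r_3=0.5176, r_4=1.9319 — all match ✓
Unique over the lattice → pose = (1.5, 3.5, 195°).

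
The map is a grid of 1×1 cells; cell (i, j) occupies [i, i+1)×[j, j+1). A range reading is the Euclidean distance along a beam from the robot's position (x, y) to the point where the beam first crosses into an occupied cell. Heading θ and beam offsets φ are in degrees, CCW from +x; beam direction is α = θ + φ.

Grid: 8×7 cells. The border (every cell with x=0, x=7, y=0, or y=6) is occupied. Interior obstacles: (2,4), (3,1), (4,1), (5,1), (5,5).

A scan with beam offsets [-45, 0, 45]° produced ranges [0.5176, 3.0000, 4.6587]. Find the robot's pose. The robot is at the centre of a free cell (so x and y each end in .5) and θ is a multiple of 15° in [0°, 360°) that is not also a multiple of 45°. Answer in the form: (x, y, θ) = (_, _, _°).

(x, y, θ) = (5.5, 4.5, 150°)

Enumerate (i+0.5, j+0.5, θ) over the 25 free cells and 16 admissible headings. For each, cast all 3 beams and compare to the given ranges.
  (3.5, 4.5, 60°): beam 1 = 1.9319 ≠ 0.5176 ✗
  (5.5, 3.5, 240°): beam 1 = 4.6587 ≠ 0.5176 ✗
  (1.5, 3.5, 195°): beam 1 = 0.5774 ≠ 0.5176 ✗
  …
  (5.5, 4.5, 150°): r_1=0.5176, r_2=3.0000, r_3=4.6587 — all match ✓
Unique over the lattice → pose = (5.5, 4.5, 150°).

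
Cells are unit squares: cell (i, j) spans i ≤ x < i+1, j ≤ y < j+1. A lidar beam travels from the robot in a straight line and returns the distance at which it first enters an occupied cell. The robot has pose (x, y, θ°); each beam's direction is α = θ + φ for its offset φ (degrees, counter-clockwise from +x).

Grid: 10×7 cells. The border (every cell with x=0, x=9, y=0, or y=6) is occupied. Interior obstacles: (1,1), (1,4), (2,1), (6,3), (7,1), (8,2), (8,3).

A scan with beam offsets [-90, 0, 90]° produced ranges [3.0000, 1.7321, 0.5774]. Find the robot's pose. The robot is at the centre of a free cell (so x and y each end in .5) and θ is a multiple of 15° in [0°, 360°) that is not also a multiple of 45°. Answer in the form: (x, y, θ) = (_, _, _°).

Enumerate (i+0.5, j+0.5, θ) over the 33 free cells and 16 admissible headings. For each, cast all 3 beams and compare to the given ranges.
  (3.5, 2.5, 300°): beam 1 = 1.0000 ≠ 3.0000 ✗
  (7.5, 2.5, 30°): beam 1 = 0.5774 ≠ 3.0000 ✗
  (4.5, 1.5, 345°): beam 1 = 0.5176 ≠ 3.0000 ✗
  (2.5, 2.5, 120°): beam 1 = 7.0000 ≠ 3.0000 ✗
  (6.5, 2.5, 195°): beam 1 = 0.5176 ≠ 3.0000 ✗
  …
  (2.5, 4.5, 120°): r_1=3.0000, r_2=1.7321, r_3=0.5774 — all match ✓
No second candidate reproduces the full scan.

(x, y, θ) = (2.5, 4.5, 120°)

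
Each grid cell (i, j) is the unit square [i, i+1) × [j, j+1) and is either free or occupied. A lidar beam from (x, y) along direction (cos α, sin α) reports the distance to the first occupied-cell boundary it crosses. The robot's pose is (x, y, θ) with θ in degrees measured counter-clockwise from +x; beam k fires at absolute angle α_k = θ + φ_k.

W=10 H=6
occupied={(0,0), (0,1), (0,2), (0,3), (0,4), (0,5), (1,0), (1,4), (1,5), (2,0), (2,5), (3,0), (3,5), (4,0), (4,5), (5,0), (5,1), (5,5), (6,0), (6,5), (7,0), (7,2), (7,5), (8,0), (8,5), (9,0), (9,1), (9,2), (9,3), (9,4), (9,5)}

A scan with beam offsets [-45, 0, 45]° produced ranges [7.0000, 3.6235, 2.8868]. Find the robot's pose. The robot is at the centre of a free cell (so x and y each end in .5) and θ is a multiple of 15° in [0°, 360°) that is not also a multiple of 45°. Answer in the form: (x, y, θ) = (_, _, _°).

The pose lattice has 29·16 = 464 candidates. Test each by forward raycasting.
  (8.5, 2.5, 75°): beam 1 = 0.5774 ≠ 7.0000 ✗
  (2.5, 1.5, 285°): beam 1 = 0.5774 ≠ 7.0000 ✗
  (3.5, 2.5, 105°): beam 1 = 2.8868 ≠ 7.0000 ✗
  (5.5, 3.5, 300°): beam 1 = 1.5529 ≠ 7.0000 ✗
  …
  (2.5, 1.5, 75°): r_1=7.0000, r_2=3.6235, r_3=2.8868 — all match ✓
Only this pose fits every beam.

(x, y, θ) = (2.5, 1.5, 75°)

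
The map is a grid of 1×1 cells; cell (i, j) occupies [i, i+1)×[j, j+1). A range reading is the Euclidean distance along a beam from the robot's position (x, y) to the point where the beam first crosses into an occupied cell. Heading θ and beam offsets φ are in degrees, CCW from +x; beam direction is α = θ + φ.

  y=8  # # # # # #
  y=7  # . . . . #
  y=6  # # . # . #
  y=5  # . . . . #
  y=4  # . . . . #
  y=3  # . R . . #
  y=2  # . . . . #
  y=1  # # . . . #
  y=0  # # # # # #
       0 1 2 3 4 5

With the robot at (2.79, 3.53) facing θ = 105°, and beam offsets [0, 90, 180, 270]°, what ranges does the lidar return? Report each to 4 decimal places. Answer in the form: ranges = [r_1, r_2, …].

beam 1: φ=0°, α=105°
  d=(-0.2588,0.9659)  start (2,3)  tX=3.0523 tY=0.4866  stride 1/|dx|=3.8637 1/|dy|=1.0353
    cross y-line → (2,4), t=0.4866
    cross y-line → (2,5), t=1.5219
    cross y-line → (2,6), t=2.5571
    cross x-line → (1,6), t=3.0523 (wall)
  → r_1 = 3.0523
beam 2: φ=90°, α=195°
  d=(-0.9659,-0.2588)  start (2,3)  tX=0.8179 tY=2.0478  stride 1/|dx|=1.0353 1/|dy|=3.8637
    cross x-line → (1,3), t=0.8179
    cross x-line → (0,3), t=1.8531 (wall)
  → r_2 = 1.8531
beam 3: φ=180°, α=285°
  d=(0.2588,-0.9659)  start (2,3)  tX=0.8114 tY=0.5487  stride 1/|dx|=3.8637 1/|dy|=1.0353
    cross y-line → (2,2), t=0.5487
    cross x-line → (3,2), t=0.8114
    cross y-line → (3,1), t=1.5840
    cross y-line → (3,0), t=2.6192 (wall)
  → r_3 = 2.6192
beam 4: φ=270°, α=15°
  d=(0.9659,0.2588)  start (2,3)  tX=0.2174 tY=1.8159  stride 1/|dx|=1.0353 1/|dy|=3.8637
    cross x-line → (3,3), t=0.2174
    cross x-line → (4,3), t=1.2527
    cross y-line → (4,4), t=1.8159
    cross x-line → (5,4), t=2.2880 (wall)
  → r_4 = 2.2880

ranges = [3.0523, 1.8531, 2.6192, 2.2880]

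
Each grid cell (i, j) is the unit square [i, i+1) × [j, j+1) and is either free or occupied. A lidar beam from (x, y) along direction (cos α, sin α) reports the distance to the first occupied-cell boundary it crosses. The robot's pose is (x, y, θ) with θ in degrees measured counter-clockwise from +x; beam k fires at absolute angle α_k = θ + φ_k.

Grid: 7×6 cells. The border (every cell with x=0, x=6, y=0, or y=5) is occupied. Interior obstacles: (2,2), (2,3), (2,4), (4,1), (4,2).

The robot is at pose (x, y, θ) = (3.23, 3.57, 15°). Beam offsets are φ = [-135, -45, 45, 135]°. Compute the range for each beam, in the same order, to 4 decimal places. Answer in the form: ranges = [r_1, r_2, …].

ranges = [0.4600, 1.1400, 1.6512, 0.2656]

beam 1: φ=-135°, α=240°
  d=(-0.5000,-0.8660)  start (3,3)  tX=0.4600 tY=0.6582  stride 1/|dx|=2.0000 1/|dy|=1.1547
    cross x-line → (2,3), t=0.4600 (wall)
  → r_1 = 0.4600
beam 2: φ=-45°, α=330°
  d=(0.8660,-0.5000)  start (3,3)  tX=0.8891 tY=1.1400  stride 1/|dx|=1.1547 1/|dy|=2.0000
    cross x-line → (4,3), t=0.8891
    cross y-line → (4,2), t=1.1400 (wall)
  → r_2 = 1.1400
beam 3: φ=45°, α=60°
  d=(0.5000,0.8660)  start (3,3)  tX=1.5400 tY=0.4965  stride 1/|dx|=2.0000 1/|dy|=1.1547
    cross y-line → (3,4), t=0.4965
    cross x-line → (4,4), t=1.5400
    cross y-line → (4,5), t=1.6512 (wall)
  → r_3 = 1.6512
beam 4: φ=135°, α=150°
  d=(-0.8660,0.5000)  start (3,3)  tX=0.2656 tY=0.8600  stride 1/|dx|=1.1547 1/|dy|=2.0000
    cross x-line → (2,3), t=0.2656 (wall)
  → r_4 = 0.2656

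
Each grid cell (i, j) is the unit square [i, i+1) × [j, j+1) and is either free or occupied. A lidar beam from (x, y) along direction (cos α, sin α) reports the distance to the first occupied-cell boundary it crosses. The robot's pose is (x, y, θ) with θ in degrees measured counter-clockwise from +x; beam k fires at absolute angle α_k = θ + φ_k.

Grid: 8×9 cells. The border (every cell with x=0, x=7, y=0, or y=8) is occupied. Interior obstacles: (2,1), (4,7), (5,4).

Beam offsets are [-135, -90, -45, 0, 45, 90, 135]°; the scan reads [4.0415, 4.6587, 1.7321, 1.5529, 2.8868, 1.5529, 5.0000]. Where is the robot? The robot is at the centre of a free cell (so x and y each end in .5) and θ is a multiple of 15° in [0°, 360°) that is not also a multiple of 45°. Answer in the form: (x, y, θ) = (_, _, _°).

The pose lattice has 39·16 = 624 candidates. Test each by forward raycasting.
  (3.5, 2.5, 60°): beam 1 = 1.5529 ≠ 4.0415 ✗
  (3.5, 6.5, 30°): beam 1 = 4.6587 ≠ 4.0415 ✗
  (6.5, 1.5, 210°): beam 1 = 1.9319 ≠ 4.0415 ✗
  …
  (2.5, 3.5, 195°): r_1=4.0415, r_2=4.6587, r_3=1.7321, r_4=1.5529, r_5=2.8868, r_6=1.5529, r_7=5.0000 — all match ✓
No second candidate reproduces the full scan.

(x, y, θ) = (2.5, 3.5, 195°)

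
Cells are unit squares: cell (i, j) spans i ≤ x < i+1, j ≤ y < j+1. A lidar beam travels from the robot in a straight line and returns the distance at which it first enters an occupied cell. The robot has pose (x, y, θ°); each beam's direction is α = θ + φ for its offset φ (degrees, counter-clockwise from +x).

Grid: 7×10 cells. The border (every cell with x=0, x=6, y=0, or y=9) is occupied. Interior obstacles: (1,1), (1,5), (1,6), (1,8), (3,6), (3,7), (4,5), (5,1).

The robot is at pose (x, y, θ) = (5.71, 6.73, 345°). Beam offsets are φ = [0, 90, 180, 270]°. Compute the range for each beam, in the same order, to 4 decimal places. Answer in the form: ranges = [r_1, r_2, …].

beam 1: φ=0°, α=345°
  direction (0.9659, -0.2588); cell (5,6); t to first gridline: x 0.3002, y 2.8205 (then +1.0353 / +3.8637)
    (6,6) via x @ 0.3002  # hit
  → r_1 = 0.3002
beam 2: φ=90°, α=75°
  direction (0.2588, 0.9659); cell (5,6); t to first gridline: x 1.1205, y 0.2795 (then +3.8637 / +1.0353)
    (5,7) via y @ 0.2795
    (6,7) via x @ 1.1205  # hit
  → r_2 = 1.1205
beam 3: φ=180°, α=165°
  direction (-0.9659, 0.2588); cell (5,6); t to first gridline: x 0.7350, y 1.0432 (then +1.0353 / +3.8637)
    (4,6) via x @ 0.7350
    (4,7) via y @ 1.0432
    (3,7) via x @ 1.7703  # hit
  → r_3 = 1.7703
beam 4: φ=270°, α=255°
  direction (-0.2588, -0.9659); cell (5,6); t to first gridline: x 2.7432, y 0.7558 (then +3.8637 / +1.0353)
    (5,5) via y @ 0.7558
    (5,4) via y @ 1.7910
    (4,4) via x @ 2.7432
    (4,3) via y @ 2.8263
    (4,2) via y @ 3.8616
    (4,1) via y @ 4.8969
    (4,0) via y @ 5.9321  # hit
  → r_4 = 5.9321

ranges = [0.3002, 1.1205, 1.7703, 5.9321]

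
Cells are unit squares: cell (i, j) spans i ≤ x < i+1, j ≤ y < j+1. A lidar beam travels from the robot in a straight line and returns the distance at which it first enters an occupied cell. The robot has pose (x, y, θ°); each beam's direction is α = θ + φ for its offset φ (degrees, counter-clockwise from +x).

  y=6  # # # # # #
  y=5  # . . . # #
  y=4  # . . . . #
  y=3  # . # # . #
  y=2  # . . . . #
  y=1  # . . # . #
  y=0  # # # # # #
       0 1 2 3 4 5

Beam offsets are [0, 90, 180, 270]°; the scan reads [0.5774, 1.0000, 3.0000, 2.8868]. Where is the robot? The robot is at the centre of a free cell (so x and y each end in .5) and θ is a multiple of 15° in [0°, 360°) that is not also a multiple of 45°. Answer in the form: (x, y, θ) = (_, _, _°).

Candidates: 16 free-cell centres × 16 headings = 256 poses. Raycast each; keep the one whose scan matches to 4 dp.
  (4.5, 1.5, 255°): beam 1 = 0.5176 ≠ 0.5774 ✗
  (2.5, 1.5, 60°): beam 1 = 1.7321 ≠ 0.5774 ✗
  (3.5, 4.5, 165°): beam 1 = 2.5882 ≠ 0.5774 ✗
  (1.5, 2.5, 240°): beam 1 = 1.0000 ≠ 0.5774 ✗
  …
  (2.5, 5.5, 60°): r_1=0.5774, r_2=1.0000, r_3=3.0000, r_4=2.8868 — all match ✓
Only this pose fits every beam.

(x, y, θ) = (2.5, 5.5, 60°)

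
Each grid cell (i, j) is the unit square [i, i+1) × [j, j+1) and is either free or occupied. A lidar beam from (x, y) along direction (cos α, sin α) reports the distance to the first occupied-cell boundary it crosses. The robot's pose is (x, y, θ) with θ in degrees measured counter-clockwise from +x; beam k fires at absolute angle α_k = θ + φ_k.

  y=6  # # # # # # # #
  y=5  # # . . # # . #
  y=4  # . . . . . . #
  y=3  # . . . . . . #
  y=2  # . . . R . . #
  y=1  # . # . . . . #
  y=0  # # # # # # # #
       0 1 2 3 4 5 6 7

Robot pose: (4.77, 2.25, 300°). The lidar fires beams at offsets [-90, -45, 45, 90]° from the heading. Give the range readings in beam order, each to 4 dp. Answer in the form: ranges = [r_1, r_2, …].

beam 1: φ=-90°, α=210°
  d=(-0.8660,-0.5000)  start (4,2)  tX=0.8891 tY=0.5000  stride 1/|dx|=1.1547 1/|dy|=2.0000
    cross y-line → (4,1), t=0.5000
    cross x-line → (3,1), t=0.8891
    cross x-line → (2,1), t=2.0438 (wall)
  → r_1 = 2.0438
beam 2: φ=-45°, α=255°
  d=(-0.2588,-0.9659)  start (4,2)  tX=2.9751 tY=0.2588  stride 1/|dx|=3.8637 1/|dy|=1.0353
    cross y-line → (4,1), t=0.2588
    cross y-line → (4,0), t=1.2941 (wall)
  → r_2 = 1.2941
beam 3: φ=45°, α=345°
  d=(0.9659,-0.2588)  start (4,2)  tX=0.2381 tY=0.9659  stride 1/|dx|=1.0353 1/|dy|=3.8637
    cross x-line → (5,2), t=0.2381
    cross y-line → (5,1), t=0.9659
    cross x-line → (6,1), t=1.2734
    cross x-line → (7,1), t=2.3087 (wall)
  → r_3 = 2.3087
beam 4: φ=90°, α=30°
  d=(0.8660,0.5000)  start (4,2)  tX=0.2656 tY=1.5000  stride 1/|dx|=1.1547 1/|dy|=2.0000
    cross x-line → (5,2), t=0.2656
    cross x-line → (6,2), t=1.4203
    cross y-line → (6,3), t=1.5000
    cross x-line → (7,3), t=2.5750 (wall)
  → r_4 = 2.5750

ranges = [2.0438, 1.2941, 2.3087, 2.5750]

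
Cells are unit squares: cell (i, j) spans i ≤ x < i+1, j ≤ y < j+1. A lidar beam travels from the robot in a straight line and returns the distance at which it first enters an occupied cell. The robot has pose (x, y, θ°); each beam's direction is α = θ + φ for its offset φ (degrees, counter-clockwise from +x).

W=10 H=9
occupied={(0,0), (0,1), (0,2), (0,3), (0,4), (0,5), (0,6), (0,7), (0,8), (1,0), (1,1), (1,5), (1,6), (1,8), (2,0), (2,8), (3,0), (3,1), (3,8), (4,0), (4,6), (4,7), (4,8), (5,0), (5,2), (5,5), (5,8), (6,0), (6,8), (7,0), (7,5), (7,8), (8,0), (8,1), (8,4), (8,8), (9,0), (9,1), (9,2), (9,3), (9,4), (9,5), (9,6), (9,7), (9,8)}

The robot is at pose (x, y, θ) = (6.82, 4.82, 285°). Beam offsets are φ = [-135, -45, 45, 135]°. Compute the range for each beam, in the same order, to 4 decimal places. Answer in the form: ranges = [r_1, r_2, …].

beam 1: φ=-135°, α=150°
  d=(-0.8660,0.5000)  start (6,4)  tX=0.9469 tY=0.3600  stride 1/|dx|=1.1547 1/|dy|=2.0000
    cross y-line → (6,5), t=0.3600
    cross x-line → (5,5), t=0.9469 (wall)
  → r_1 = 0.9469
beam 2: φ=-45°, α=240°
  d=(-0.5000,-0.8660)  start (6,4)  tX=1.6400 tY=0.9469  stride 1/|dx|=2.0000 1/|dy|=1.1547
    cross y-line → (6,3), t=0.9469
    cross x-line → (5,3), t=1.6400
    cross y-line → (5,2), t=2.1016 (wall)
  → r_2 = 2.1016
beam 3: φ=45°, α=330°
  d=(0.8660,-0.5000)  start (6,4)  tX=0.2078 tY=1.6400  stride 1/|dx|=1.1547 1/|dy|=2.0000
    cross x-line → (7,4), t=0.2078
    cross x-line → (8,4), t=1.3625 (wall)
  → r_3 = 1.3625
beam 4: φ=135°, α=60°
  d=(0.5000,0.8660)  start (6,4)  tX=0.3600 tY=0.2078  stride 1/|dx|=2.0000 1/|dy|=1.1547
    cross y-line → (6,5), t=0.2078
    cross x-line → (7,5), t=0.3600 (wall)
  → r_4 = 0.3600

ranges = [0.9469, 2.1016, 1.3625, 0.3600]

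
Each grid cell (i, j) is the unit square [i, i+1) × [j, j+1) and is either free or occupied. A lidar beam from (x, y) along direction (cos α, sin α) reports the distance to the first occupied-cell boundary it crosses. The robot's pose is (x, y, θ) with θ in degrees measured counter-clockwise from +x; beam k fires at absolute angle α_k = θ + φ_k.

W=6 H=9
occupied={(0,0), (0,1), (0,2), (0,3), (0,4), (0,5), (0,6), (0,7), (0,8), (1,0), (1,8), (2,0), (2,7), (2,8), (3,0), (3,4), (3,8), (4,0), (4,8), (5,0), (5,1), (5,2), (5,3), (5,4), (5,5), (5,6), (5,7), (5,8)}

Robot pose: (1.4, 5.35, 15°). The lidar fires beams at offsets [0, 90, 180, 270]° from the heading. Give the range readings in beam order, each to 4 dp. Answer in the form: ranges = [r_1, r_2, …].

beam 1: φ=0°, α=15°
  cosα=0.9659 sinα=0.2588 | (1,5) | tMaxX 0.6212 tMaxY 2.5114 | tΔX 1.0353 tΔY 3.8637
    t=0.6212 [x] (2,5)
    t=1.6564 [x] (3,5)
    t=2.5114 [y] (3,6)
    t=2.6917 [x] (4,6)
    t=3.7270 [x] (5,6) — stop
  → r_1 = 3.7270
beam 2: φ=90°, α=105°
  cosα=-0.2588 sinα=0.9659 | (1,5) | tMaxX 1.5455 tMaxY 0.6729 | tΔX 3.8637 tΔY 1.0353
    t=0.6729 [y] (1,6)
    t=1.5455 [x] (0,6) — stop
  → r_2 = 1.5455
beam 3: φ=180°, α=195°
  cosα=-0.9659 sinα=-0.2588 | (1,5) | tMaxX 0.4141 tMaxY 1.3523 | tΔX 1.0353 tΔY 3.8637
    t=0.4141 [x] (0,5) — stop
  → r_3 = 0.4141
beam 4: φ=270°, α=285°
  cosα=0.2588 sinα=-0.9659 | (1,5) | tMaxX 2.3182 tMaxY 0.3623 | tΔX 3.8637 tΔY 1.0353
    t=0.3623 [y] (1,4)
    t=1.3976 [y] (1,3)
    t=2.3182 [x] (2,3)
    t=2.4329 [y] (2,2)
    t=3.4682 [y] (2,1)
    t=4.5035 [y] (2,0) — stop
  → r_4 = 4.5035

ranges = [3.7270, 1.5455, 0.4141, 4.5035]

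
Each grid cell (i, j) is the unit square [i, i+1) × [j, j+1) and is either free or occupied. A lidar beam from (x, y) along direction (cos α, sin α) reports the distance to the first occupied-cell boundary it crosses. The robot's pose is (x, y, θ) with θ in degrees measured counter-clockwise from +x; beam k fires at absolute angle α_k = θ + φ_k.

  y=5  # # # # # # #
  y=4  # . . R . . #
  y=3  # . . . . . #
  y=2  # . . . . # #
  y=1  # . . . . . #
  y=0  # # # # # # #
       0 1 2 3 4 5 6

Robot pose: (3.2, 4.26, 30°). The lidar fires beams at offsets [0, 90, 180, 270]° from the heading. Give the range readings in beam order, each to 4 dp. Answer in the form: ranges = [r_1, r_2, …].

ranges = [1.4800, 0.8545, 2.5403, 3.7643]

beam 1: φ=0°, α=30°
  d=(0.8660,0.5000)  start (3,4)  tX=0.9238 tY=1.4800  stride 1/|dx|=1.1547 1/|dy|=2.0000
    cross x-line → (4,4), t=0.9238
    cross y-line → (4,5), t=1.4800 (wall)
  → r_1 = 1.4800
beam 2: φ=90°, α=120°
  d=(-0.5000,0.8660)  start (3,4)  tX=0.4000 tY=0.8545  stride 1/|dx|=2.0000 1/|dy|=1.1547
    cross x-line → (2,4), t=0.4000
    cross y-line → (2,5), t=0.8545 (wall)
  → r_2 = 0.8545
beam 3: φ=180°, α=210°
  d=(-0.8660,-0.5000)  start (3,4)  tX=0.2309 tY=0.5200  stride 1/|dx|=1.1547 1/|dy|=2.0000
    cross x-line → (2,4), t=0.2309
    cross y-line → (2,3), t=0.5200
    cross x-line → (1,3), t=1.3856
    cross y-line → (1,2), t=2.5200
    cross x-line → (0,2), t=2.5403 (wall)
  → r_3 = 2.5403
beam 4: φ=270°, α=300°
  d=(0.5000,-0.8660)  start (3,4)  tX=1.6000 tY=0.3002  stride 1/|dx|=2.0000 1/|dy|=1.1547
    cross y-line → (3,3), t=0.3002
    cross y-line → (3,2), t=1.4549
    cross x-line → (4,2), t=1.6000
    cross y-line → (4,1), t=2.6096
    cross x-line → (5,1), t=3.6000
    cross y-line → (5,0), t=3.7643 (wall)
  → r_4 = 3.7643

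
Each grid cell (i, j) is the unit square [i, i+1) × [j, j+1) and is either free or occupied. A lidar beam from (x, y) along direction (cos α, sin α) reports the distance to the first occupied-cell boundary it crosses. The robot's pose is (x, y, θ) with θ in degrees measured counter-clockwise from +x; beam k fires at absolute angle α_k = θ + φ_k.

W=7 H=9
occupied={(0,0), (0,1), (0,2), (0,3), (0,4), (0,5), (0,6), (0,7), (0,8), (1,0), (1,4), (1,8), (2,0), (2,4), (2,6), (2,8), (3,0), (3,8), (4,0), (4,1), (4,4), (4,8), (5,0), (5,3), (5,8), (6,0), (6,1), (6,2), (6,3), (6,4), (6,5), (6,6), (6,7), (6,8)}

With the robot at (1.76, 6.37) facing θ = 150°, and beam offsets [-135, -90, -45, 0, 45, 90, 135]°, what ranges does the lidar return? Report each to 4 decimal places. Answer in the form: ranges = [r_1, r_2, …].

ranges = [0.2485, 0.4800, 1.6875, 0.8776, 0.7868, 1.5200, 1.4183]

beam 1: φ=-135°, α=15°
  dir = (cos 15°, sin 15°) = (0.9659, 0.2588); from cell (1,6)
  next x-line at t=0.2485, next y-line at t=2.4341; Δt_x=1.0353, Δt_y=3.8637
    x: enter (2,6) at t=0.2485 ← occupied
  → r_1 = 0.2485
beam 2: φ=-90°, α=60°
  dir = (cos 60°, sin 60°) = (0.5000, 0.8660); from cell (1,6)
  next x-line at t=0.4800, next y-line at t=0.7275; Δt_x=2.0000, Δt_y=1.1547
    x: enter (2,6) at t=0.4800 ← occupied
  → r_2 = 0.4800
beam 3: φ=-45°, α=105°
  dir = (cos 105°, sin 105°) = (-0.2588, 0.9659); from cell (1,6)
  next x-line at t=2.9364, next y-line at t=0.6522; Δt_x=3.8637, Δt_y=1.0353
    y: enter (1,7) at t=0.6522
    y: enter (1,8) at t=1.6875 ← occupied
  → r_3 = 1.6875
beam 4: φ=0°, α=150°
  dir = (cos 150°, sin 150°) = (-0.8660, 0.5000); from cell (1,6)
  next x-line at t=0.8776, next y-line at t=1.2600; Δt_x=1.1547, Δt_y=2.0000
    x: enter (0,6) at t=0.8776 ← occupied
  → r_4 = 0.8776
beam 5: φ=45°, α=195°
  dir = (cos 195°, sin 195°) = (-0.9659, -0.2588); from cell (1,6)
  next x-line at t=0.7868, next y-line at t=1.4296; Δt_x=1.0353, Δt_y=3.8637
    x: enter (0,6) at t=0.7868 ← occupied
  → r_5 = 0.7868
beam 6: φ=90°, α=240°
  dir = (cos 240°, sin 240°) = (-0.5000, -0.8660); from cell (1,6)
  next x-line at t=1.5200, next y-line at t=0.4272; Δt_x=2.0000, Δt_y=1.1547
    y: enter (1,5) at t=0.4272
    x: enter (0,5) at t=1.5200 ← occupied
  → r_6 = 1.5200
beam 7: φ=135°, α=285°
  dir = (cos 285°, sin 285°) = (0.2588, -0.9659); from cell (1,6)
  next x-line at t=0.9273, next y-line at t=0.3831; Δt_x=3.8637, Δt_y=1.0353
    y: enter (1,5) at t=0.3831
    x: enter (2,5) at t=0.9273
    y: enter (2,4) at t=1.4183 ← occupied
  → r_7 = 1.4183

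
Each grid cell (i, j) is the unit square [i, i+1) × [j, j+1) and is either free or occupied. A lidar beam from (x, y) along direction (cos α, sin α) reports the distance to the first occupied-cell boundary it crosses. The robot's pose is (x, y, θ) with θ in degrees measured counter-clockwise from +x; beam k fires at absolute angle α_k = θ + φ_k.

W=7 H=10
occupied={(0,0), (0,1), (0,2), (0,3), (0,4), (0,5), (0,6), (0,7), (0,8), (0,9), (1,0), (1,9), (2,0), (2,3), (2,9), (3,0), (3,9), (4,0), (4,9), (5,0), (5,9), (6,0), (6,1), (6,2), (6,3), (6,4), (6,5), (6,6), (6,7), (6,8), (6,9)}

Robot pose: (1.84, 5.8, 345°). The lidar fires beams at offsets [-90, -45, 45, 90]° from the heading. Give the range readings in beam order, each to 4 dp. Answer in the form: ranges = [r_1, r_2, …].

ranges = [3.2455, 2.0785, 4.8036, 3.3129]

beam 1: φ=-90°, α=255°
  dir = (cos 255°, sin 255°) = (-0.2588, -0.9659); from cell (1,5)
  next x-line at t=3.2455, next y-line at t=0.8282; Δt_x=3.8637, Δt_y=1.0353
    y: enter (1,4) at t=0.8282
    y: enter (1,3) at t=1.8635
    y: enter (1,2) at t=2.8988
    x: enter (0,2) at t=3.2455 ← occupied
  → r_1 = 3.2455
beam 2: φ=-45°, α=300°
  dir = (cos 300°, sin 300°) = (0.5000, -0.8660); from cell (1,5)
  next x-line at t=0.3200, next y-line at t=0.9238; Δt_x=2.0000, Δt_y=1.1547
    x: enter (2,5) at t=0.3200
    y: enter (2,4) at t=0.9238
    y: enter (2,3) at t=2.0785 ← occupied
  → r_2 = 2.0785
beam 3: φ=45°, α=30°
  dir = (cos 30°, sin 30°) = (0.8660, 0.5000); from cell (1,5)
  next x-line at t=0.1848, next y-line at t=0.4000; Δt_x=1.1547, Δt_y=2.0000
    x: enter (2,5) at t=0.1848
    y: enter (2,6) at t=0.4000
    x: enter (3,6) at t=1.3395
    y: enter (3,7) at t=2.4000
    x: enter (4,7) at t=2.4942
    x: enter (5,7) at t=3.6489
    y: enter (5,8) at t=4.4000
    x: enter (6,8) at t=4.8036 ← occupied
  → r_3 = 4.8036
beam 4: φ=90°, α=75°
  dir = (cos 75°, sin 75°) = (0.2588, 0.9659); from cell (1,5)
  next x-line at t=0.6182, next y-line at t=0.2071; Δt_x=3.8637, Δt_y=1.0353
    y: enter (1,6) at t=0.2071
    x: enter (2,6) at t=0.6182
    y: enter (2,7) at t=1.2423
    y: enter (2,8) at t=2.2776
    y: enter (2,9) at t=3.3129 ← occupied
  → r_4 = 3.3129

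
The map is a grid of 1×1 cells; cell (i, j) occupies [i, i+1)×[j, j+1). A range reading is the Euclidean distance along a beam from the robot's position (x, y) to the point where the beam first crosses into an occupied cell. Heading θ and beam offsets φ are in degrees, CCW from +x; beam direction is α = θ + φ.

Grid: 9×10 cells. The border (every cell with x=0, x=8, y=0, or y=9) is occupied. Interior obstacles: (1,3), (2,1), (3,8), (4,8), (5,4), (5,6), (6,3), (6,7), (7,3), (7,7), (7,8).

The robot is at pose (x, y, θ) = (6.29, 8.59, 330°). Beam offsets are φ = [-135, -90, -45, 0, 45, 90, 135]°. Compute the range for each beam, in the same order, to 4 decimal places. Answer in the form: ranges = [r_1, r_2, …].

beam 1: φ=-135°, α=195°
  direction (-0.9659, -0.2588); cell (6,8); t to first gridline: x 0.3002, y 2.2796 (then +1.0353 / +3.8637)
    (5,8) via x @ 0.3002
    (4,8) via x @ 1.3355  # hit
  → r_1 = 1.3355
beam 2: φ=-90°, α=240°
  direction (-0.5000, -0.8660); cell (6,8); t to first gridline: x 0.5800, y 0.6813 (then +2.0000 / +1.1547)
    (5,8) via x @ 0.5800
    (5,7) via y @ 0.6813
    (5,6) via y @ 1.8360  # hit
  → r_2 = 1.8360
beam 3: φ=-45°, α=285°
  direction (0.2588, -0.9659); cell (6,8); t to first gridline: x 2.7432, y 0.6108 (then +3.8637 / +1.0353)
    (6,7) via y @ 0.6108  # hit
  → r_3 = 0.6108
beam 4: φ=0°, α=330°
  direction (0.8660, -0.5000); cell (6,8); t to first gridline: x 0.8198, y 1.1800 (then +1.1547 / +2.0000)
    (7,8) via x @ 0.8198  # hit
  → r_4 = 0.8198
beam 5: φ=45°, α=15°
  direction (0.9659, 0.2588); cell (6,8); t to first gridline: x 0.7350, y 1.5841 (then +1.0353 / +3.8637)
    (7,8) via x @ 0.7350  # hit
  → r_5 = 0.7350
beam 6: φ=90°, α=60°
  direction (0.5000, 0.8660); cell (6,8); t to first gridline: x 1.4200, y 0.4734 (then +2.0000 / +1.1547)
    (6,9) via y @ 0.4734  # hit
  → r_6 = 0.4734
beam 7: φ=135°, α=105°
  direction (-0.2588, 0.9659); cell (6,8); t to first gridline: x 1.1205, y 0.4245 (then +3.8637 / +1.0353)
    (6,9) via y @ 0.4245  # hit
  → r_7 = 0.4245

ranges = [1.3355, 1.8360, 0.6108, 0.8198, 0.7350, 0.4734, 0.4245]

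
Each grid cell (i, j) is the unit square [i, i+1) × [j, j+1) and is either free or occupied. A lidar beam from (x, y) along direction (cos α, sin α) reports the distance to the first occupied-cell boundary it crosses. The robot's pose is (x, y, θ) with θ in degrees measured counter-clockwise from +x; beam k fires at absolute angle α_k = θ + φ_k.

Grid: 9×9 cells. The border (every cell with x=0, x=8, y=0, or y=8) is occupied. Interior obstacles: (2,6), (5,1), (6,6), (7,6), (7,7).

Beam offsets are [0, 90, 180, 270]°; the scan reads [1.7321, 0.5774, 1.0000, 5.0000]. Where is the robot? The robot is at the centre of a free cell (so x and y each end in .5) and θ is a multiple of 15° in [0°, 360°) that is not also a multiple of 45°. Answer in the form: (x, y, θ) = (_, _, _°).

(x, y, θ) = (1.5, 4.5, 60°)

Candidates: 44 free-cell centres × 16 headings = 704 poses. Raycast each; keep the one whose scan matches to 4 dp.
  (2.5, 3.5, 30°): beam 1 = 5.0000 ≠ 1.7321 ✗
  (2.5, 4.5, 285°): beam 1 = 3.6235 ≠ 1.7321 ✗
  (1.5, 6.5, 195°): beam 1 = 0.5176 ≠ 1.7321 ✗
  …
  (1.5, 4.5, 60°): r_1=1.7321, r_2=0.5774, r_3=1.0000, r_4=5.0000 — all match ✓
No second candidate reproduces the full scan.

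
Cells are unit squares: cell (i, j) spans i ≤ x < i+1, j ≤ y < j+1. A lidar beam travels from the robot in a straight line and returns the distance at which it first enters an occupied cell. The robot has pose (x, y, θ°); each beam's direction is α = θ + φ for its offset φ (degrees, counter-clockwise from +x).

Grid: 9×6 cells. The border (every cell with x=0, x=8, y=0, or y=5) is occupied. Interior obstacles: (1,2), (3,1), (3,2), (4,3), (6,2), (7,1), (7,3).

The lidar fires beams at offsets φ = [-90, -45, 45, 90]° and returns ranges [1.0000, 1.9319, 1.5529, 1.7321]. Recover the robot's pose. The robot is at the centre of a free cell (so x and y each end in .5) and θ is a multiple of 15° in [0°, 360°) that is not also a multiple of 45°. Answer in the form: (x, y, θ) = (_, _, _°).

Enumerate (i+0.5, j+0.5, θ) over the 21 free cells and 16 admissible headings. For each, cast all 4 beams and compare to the given ranges.
  (4.5, 4.5, 150°): beam 1 = 0.5774 ≠ 1.0000 ✗
  (1.5, 1.5, 165°): beam 1 = 0.5176 ≠ 1.0000 ✗
  (4.5, 4.5, 330°): beam 1 = 0.5774 ≠ 1.0000 ✗
  (2.5, 3.5, 345°): beam 1 = 2.5882 ≠ 1.0000 ✗
  (2.5, 4.5, 285°): beam 1 = 1.5529 ≠ 1.0000 ✗
  …
  (2.5, 3.5, 330°): r_1=1.0000, r_2=1.9319, r_3=1.5529, r_4=1.7321 — all match ✓
No second candidate reproduces the full scan.

(x, y, θ) = (2.5, 3.5, 330°)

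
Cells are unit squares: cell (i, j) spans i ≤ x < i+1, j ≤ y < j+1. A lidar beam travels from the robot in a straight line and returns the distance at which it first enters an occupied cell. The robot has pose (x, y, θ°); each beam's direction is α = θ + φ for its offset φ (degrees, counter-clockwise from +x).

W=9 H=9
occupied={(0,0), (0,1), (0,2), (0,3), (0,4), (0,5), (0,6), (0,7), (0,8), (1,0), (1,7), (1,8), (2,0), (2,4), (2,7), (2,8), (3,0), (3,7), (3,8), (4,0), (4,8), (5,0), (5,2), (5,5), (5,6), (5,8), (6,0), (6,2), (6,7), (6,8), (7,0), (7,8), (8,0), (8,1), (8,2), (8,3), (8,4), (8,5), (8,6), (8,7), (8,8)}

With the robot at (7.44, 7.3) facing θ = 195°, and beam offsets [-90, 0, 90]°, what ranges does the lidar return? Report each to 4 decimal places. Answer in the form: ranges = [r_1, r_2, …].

beam 1: φ=-90°, α=105°
  cosα=-0.2588 sinα=0.9659 | (7,7) | tMaxX 1.7000 tMaxY 0.7247 | tΔX 3.8637 tΔY 1.0353
    t=0.7247 [y] (7,8) — stop
  → r_1 = 0.7247
beam 2: φ=0°, α=195°
  cosα=-0.9659 sinα=-0.2588 | (7,7) | tMaxX 0.4555 tMaxY 1.1591 | tΔX 1.0353 tΔY 3.8637
    t=0.4555 [x] (6,7) — stop
  → r_2 = 0.4555
beam 3: φ=90°, α=285°
  cosα=0.2588 sinα=-0.9659 | (7,7) | tMaxX 2.1637 tMaxY 0.3106 | tΔX 3.8637 tΔY 1.0353
    t=0.3106 [y] (7,6)
    t=1.3459 [y] (7,5)
    t=2.1637 [x] (8,5) — stop
  → r_3 = 2.1637

ranges = [0.7247, 0.4555, 2.1637]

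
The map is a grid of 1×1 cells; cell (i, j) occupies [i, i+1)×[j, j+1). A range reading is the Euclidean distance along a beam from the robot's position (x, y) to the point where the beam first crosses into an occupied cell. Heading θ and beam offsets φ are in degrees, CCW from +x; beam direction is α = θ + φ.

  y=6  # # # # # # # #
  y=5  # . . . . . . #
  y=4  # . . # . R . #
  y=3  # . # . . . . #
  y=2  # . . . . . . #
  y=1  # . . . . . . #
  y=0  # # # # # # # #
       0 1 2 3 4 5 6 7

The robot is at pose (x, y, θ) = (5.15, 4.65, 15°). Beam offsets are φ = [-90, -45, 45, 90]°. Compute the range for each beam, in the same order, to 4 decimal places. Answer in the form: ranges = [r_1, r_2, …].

beam 1: φ=-90°, α=285°
  d=(0.2588,-0.9659)  start (5,4)  tX=3.2841 tY=0.6729  stride 1/|dx|=3.8637 1/|dy|=1.0353
    cross y-line → (5,3), t=0.6729
    cross y-line → (5,2), t=1.7082
    cross y-line → (5,1), t=2.7435
    cross x-line → (6,1), t=3.2841
    cross y-line → (6,0), t=3.7788 (wall)
  → r_1 = 3.7788
beam 2: φ=-45°, α=330°
  d=(0.8660,-0.5000)  start (5,4)  tX=0.9815 tY=1.3000  stride 1/|dx|=1.1547 1/|dy|=2.0000
    cross x-line → (6,4), t=0.9815
    cross y-line → (6,3), t=1.3000
    cross x-line → (7,3), t=2.1362 (wall)
  → r_2 = 2.1362
beam 3: φ=45°, α=60°
  d=(0.5000,0.8660)  start (5,4)  tX=1.7000 tY=0.4041  stride 1/|dx|=2.0000 1/|dy|=1.1547
    cross y-line → (5,5), t=0.4041
    cross y-line → (5,6), t=1.5588 (wall)
  → r_3 = 1.5588
beam 4: φ=90°, α=105°
  d=(-0.2588,0.9659)  start (5,4)  tX=0.5796 tY=0.3623  stride 1/|dx|=3.8637 1/|dy|=1.0353
    cross y-line → (5,5), t=0.3623
    cross x-line → (4,5), t=0.5796
    cross y-line → (4,6), t=1.3976 (wall)
  → r_4 = 1.3976

ranges = [3.7788, 2.1362, 1.5588, 1.3976]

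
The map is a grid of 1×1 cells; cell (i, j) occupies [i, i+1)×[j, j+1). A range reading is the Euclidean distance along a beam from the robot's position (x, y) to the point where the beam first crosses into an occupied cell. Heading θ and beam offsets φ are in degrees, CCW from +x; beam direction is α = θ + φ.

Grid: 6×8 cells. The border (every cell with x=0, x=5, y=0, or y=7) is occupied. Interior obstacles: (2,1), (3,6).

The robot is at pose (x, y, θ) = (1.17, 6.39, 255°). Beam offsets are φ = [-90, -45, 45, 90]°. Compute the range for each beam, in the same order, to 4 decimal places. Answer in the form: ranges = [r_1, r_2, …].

ranges = [0.1760, 0.1963, 6.2238, 3.9651]

beam 1: φ=-90°, α=165°
  cosα=-0.9659 sinα=0.2588 | (1,6) | tMaxX 0.1760 tMaxY 2.3569 | tΔX 1.0353 tΔY 3.8637
    t=0.1760 [x] (0,6) — stop
  → r_1 = 0.1760
beam 2: φ=-45°, α=210°
  cosα=-0.8660 sinα=-0.5000 | (1,6) | tMaxX 0.1963 tMaxY 0.7800 | tΔX 1.1547 tΔY 2.0000
    t=0.1963 [x] (0,6) — stop
  → r_2 = 0.1963
beam 3: φ=45°, α=300°
  cosα=0.5000 sinα=-0.8660 | (1,6) | tMaxX 1.6600 tMaxY 0.4503 | tΔX 2.0000 tΔY 1.1547
    t=0.4503 [y] (1,5)
    t=1.6050 [y] (1,4)
    t=1.6600 [x] (2,4)
    t=2.7597 [y] (2,3)
    t=3.6600 [x] (3,3)
    t=3.9144 [y] (3,2)
    t=5.0691 [y] (3,1)
    t=5.6600 [x] (4,1)
    t=6.2238 [y] (4,0) — stop
  → r_3 = 6.2238
beam 4: φ=90°, α=345°
  cosα=0.9659 sinα=-0.2588 | (1,6) | tMaxX 0.8593 tMaxY 1.5068 | tΔX 1.0353 tΔY 3.8637
    t=0.8593 [x] (2,6)
    t=1.5068 [y] (2,5)
    t=1.8946 [x] (3,5)
    t=2.9298 [x] (4,5)
    t=3.9651 [x] (5,5) — stop
  → r_4 = 3.9651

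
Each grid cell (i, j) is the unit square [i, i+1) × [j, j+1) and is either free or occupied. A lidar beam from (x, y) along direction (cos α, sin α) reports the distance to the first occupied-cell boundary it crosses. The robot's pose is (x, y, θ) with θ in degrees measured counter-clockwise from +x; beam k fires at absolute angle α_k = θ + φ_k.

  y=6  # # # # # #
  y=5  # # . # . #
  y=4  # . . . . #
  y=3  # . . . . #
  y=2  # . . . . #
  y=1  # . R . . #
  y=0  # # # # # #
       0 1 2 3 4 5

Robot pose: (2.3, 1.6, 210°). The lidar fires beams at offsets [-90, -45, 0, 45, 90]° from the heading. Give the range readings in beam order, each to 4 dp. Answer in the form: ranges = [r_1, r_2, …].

ranges = [2.6000, 1.3459, 1.2000, 0.6212, 0.6928]

beam 1: φ=-90°, α=120°
  d=(-0.5000,0.8660)  start (2,1)  tX=0.6000 tY=0.4619  stride 1/|dx|=2.0000 1/|dy|=1.1547
    cross y-line → (2,2), t=0.4619
    cross x-line → (1,2), t=0.6000
    cross y-line → (1,3), t=1.6166
    cross x-line → (0,3), t=2.6000 (wall)
  → r_1 = 2.6000
beam 2: φ=-45°, α=165°
  d=(-0.9659,0.2588)  start (2,1)  tX=0.3106 tY=1.5455  stride 1/|dx|=1.0353 1/|dy|=3.8637
    cross x-line → (1,1), t=0.3106
    cross x-line → (0,1), t=1.3459 (wall)
  → r_2 = 1.3459
beam 3: φ=0°, α=210°
  d=(-0.8660,-0.5000)  start (2,1)  tX=0.3464 tY=1.2000  stride 1/|dx|=1.1547 1/|dy|=2.0000
    cross x-line → (1,1), t=0.3464
    cross y-line → (1,0), t=1.2000 (wall)
  → r_3 = 1.2000
beam 4: φ=45°, α=255°
  d=(-0.2588,-0.9659)  start (2,1)  tX=1.1591 tY=0.6212  stride 1/|dx|=3.8637 1/|dy|=1.0353
    cross y-line → (2,0), t=0.6212 (wall)
  → r_4 = 0.6212
beam 5: φ=90°, α=300°
  d=(0.5000,-0.8660)  start (2,1)  tX=1.4000 tY=0.6928  stride 1/|dx|=2.0000 1/|dy|=1.1547
    cross y-line → (2,0), t=0.6928 (wall)
  → r_5 = 0.6928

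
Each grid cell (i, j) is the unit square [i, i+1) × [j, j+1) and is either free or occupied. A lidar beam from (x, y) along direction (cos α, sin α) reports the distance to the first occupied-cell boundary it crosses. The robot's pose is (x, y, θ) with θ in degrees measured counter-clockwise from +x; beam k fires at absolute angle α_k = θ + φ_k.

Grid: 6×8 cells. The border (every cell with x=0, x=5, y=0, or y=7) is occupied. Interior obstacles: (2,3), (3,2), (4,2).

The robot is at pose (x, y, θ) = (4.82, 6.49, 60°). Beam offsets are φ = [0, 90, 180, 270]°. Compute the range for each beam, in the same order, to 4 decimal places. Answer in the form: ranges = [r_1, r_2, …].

ranges = [0.3600, 1.0200, 3.6400, 0.2078]

beam 1: φ=0°, α=60°
  dir = (cos 60°, sin 60°) = (0.5000, 0.8660); from cell (4,6)
  next x-line at t=0.3600, next y-line at t=0.5889; Δt_x=2.0000, Δt_y=1.1547
    x: enter (5,6) at t=0.3600 ← occupied
  → r_1 = 0.3600
beam 2: φ=90°, α=150°
  dir = (cos 150°, sin 150°) = (-0.8660, 0.5000); from cell (4,6)
  next x-line at t=0.9469, next y-line at t=1.0200; Δt_x=1.1547, Δt_y=2.0000
    x: enter (3,6) at t=0.9469
    y: enter (3,7) at t=1.0200 ← occupied
  → r_2 = 1.0200
beam 3: φ=180°, α=240°
  dir = (cos 240°, sin 240°) = (-0.5000, -0.8660); from cell (4,6)
  next x-line at t=1.6400, next y-line at t=0.5658; Δt_x=2.0000, Δt_y=1.1547
    y: enter (4,5) at t=0.5658
    x: enter (3,5) at t=1.6400
    y: enter (3,4) at t=1.7205
    y: enter (3,3) at t=2.8752
    x: enter (2,3) at t=3.6400 ← occupied
  → r_3 = 3.6400
beam 4: φ=270°, α=330°
  dir = (cos 330°, sin 330°) = (0.8660, -0.5000); from cell (4,6)
  next x-line at t=0.2078, next y-line at t=0.9800; Δt_x=1.1547, Δt_y=2.0000
    x: enter (5,6) at t=0.2078 ← occupied
  → r_4 = 0.2078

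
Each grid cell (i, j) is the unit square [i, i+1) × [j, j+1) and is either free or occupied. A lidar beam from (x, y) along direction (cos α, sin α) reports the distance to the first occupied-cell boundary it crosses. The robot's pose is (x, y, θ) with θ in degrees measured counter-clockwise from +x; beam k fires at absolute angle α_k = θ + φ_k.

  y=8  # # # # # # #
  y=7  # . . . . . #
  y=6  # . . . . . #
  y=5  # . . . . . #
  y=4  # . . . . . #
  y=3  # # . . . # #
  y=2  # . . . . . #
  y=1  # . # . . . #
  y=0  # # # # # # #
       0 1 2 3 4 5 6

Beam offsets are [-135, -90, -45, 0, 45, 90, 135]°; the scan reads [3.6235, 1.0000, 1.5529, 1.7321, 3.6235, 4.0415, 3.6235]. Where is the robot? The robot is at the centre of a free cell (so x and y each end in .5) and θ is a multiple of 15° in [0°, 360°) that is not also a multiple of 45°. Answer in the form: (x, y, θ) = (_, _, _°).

Enumerate (i+0.5, j+0.5, θ) over the 32 free cells and 16 admissible headings. For each, cast all 7 beams and compare to the given ranges.
  (4.5, 6.5, 30°): beam 1 = 5.6940 ≠ 3.6235 ✗
  (2.5, 5.5, 285°): beam 1 = 1.7321 ≠ 3.6235 ✗
  (4.5, 5.5, 345°): beam 1 = 3.0000 ≠ 3.6235 ✗
  …
  (4.5, 4.5, 30°): r_1=3.6235, r_2=1.0000, r_3=1.5529, r_4=1.7321, r_5=3.6235, r_6=4.0415, r_7=3.6235 — all match ✓
No second candidate reproduces the full scan.

(x, y, θ) = (4.5, 4.5, 30°)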